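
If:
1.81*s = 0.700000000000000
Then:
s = 0.39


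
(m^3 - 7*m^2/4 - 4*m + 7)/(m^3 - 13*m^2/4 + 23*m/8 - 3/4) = 2*(4*m^2 + m - 14)/(8*m^2 - 10*m + 3)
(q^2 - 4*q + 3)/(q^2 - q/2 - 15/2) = 2*(q - 1)/(2*q + 5)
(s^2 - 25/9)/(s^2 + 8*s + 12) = (s^2 - 25/9)/(s^2 + 8*s + 12)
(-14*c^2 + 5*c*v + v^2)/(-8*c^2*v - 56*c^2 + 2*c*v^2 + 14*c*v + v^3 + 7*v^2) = (7*c + v)/(4*c*v + 28*c + v^2 + 7*v)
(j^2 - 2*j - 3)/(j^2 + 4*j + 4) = (j^2 - 2*j - 3)/(j^2 + 4*j + 4)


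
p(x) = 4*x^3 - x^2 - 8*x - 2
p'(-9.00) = 982.00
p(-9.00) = -2927.00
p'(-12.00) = 1744.00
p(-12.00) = -6962.00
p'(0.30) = -7.52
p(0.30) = -4.38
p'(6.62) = 504.65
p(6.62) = 1061.69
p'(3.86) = 163.08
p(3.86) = 182.27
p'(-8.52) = 880.12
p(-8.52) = -2480.31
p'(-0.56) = -3.12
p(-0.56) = 1.46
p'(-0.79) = 1.07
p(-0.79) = 1.72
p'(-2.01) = 44.50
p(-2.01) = -22.44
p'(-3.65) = 159.17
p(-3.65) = -180.63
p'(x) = 12*x^2 - 2*x - 8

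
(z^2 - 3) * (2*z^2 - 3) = 2*z^4 - 9*z^2 + 9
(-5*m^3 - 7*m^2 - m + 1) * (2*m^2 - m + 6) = -10*m^5 - 9*m^4 - 25*m^3 - 39*m^2 - 7*m + 6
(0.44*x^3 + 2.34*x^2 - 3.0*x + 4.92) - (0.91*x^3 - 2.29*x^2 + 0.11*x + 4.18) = -0.47*x^3 + 4.63*x^2 - 3.11*x + 0.74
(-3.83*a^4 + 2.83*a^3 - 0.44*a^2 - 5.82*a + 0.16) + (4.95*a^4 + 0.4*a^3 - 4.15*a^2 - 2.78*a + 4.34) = 1.12*a^4 + 3.23*a^3 - 4.59*a^2 - 8.6*a + 4.5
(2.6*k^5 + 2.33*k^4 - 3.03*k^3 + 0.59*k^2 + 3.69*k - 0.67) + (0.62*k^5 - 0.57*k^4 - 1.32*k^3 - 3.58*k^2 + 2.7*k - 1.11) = 3.22*k^5 + 1.76*k^4 - 4.35*k^3 - 2.99*k^2 + 6.39*k - 1.78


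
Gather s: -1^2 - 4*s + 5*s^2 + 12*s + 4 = 5*s^2 + 8*s + 3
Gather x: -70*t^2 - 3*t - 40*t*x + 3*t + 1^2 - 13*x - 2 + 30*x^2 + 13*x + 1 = -70*t^2 - 40*t*x + 30*x^2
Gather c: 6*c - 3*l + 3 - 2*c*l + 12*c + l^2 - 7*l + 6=c*(18 - 2*l) + l^2 - 10*l + 9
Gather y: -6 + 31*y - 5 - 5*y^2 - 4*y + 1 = -5*y^2 + 27*y - 10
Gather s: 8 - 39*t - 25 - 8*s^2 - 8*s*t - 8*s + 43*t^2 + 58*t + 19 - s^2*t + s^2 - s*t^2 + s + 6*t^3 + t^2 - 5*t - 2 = s^2*(-t - 7) + s*(-t^2 - 8*t - 7) + 6*t^3 + 44*t^2 + 14*t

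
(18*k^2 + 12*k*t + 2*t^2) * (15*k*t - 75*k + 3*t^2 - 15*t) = 270*k^3*t - 1350*k^3 + 234*k^2*t^2 - 1170*k^2*t + 66*k*t^3 - 330*k*t^2 + 6*t^4 - 30*t^3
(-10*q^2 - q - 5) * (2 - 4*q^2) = 40*q^4 + 4*q^3 - 2*q - 10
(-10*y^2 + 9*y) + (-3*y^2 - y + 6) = -13*y^2 + 8*y + 6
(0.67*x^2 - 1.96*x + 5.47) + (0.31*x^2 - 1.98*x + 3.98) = 0.98*x^2 - 3.94*x + 9.45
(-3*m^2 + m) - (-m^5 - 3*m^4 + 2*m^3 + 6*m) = m^5 + 3*m^4 - 2*m^3 - 3*m^2 - 5*m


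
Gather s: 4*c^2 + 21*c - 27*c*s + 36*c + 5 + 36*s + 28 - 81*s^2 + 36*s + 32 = 4*c^2 + 57*c - 81*s^2 + s*(72 - 27*c) + 65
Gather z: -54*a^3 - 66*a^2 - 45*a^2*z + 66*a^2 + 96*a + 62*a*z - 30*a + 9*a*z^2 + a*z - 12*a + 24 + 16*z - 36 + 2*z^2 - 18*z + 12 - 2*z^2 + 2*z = -54*a^3 + 9*a*z^2 + 54*a + z*(-45*a^2 + 63*a)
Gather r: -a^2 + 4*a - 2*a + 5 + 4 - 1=-a^2 + 2*a + 8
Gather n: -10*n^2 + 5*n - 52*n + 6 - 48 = -10*n^2 - 47*n - 42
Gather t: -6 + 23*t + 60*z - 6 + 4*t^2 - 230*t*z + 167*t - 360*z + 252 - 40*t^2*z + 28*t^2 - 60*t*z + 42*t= t^2*(32 - 40*z) + t*(232 - 290*z) - 300*z + 240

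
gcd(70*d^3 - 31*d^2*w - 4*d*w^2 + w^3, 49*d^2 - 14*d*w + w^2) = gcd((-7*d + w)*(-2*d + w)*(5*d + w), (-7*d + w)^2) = -7*d + w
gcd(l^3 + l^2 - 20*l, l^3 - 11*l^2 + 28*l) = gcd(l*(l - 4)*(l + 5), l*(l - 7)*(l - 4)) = l^2 - 4*l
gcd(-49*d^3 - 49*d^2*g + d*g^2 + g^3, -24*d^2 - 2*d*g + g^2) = 1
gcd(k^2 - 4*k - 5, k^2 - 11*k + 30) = k - 5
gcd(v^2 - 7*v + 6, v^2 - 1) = v - 1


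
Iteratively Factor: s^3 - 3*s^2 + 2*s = (s - 2)*(s^2 - s) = (s - 2)*(s - 1)*(s)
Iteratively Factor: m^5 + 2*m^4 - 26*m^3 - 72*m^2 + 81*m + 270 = (m - 5)*(m^4 + 7*m^3 + 9*m^2 - 27*m - 54) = (m - 5)*(m + 3)*(m^3 + 4*m^2 - 3*m - 18) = (m - 5)*(m + 3)^2*(m^2 + m - 6) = (m - 5)*(m + 3)^3*(m - 2)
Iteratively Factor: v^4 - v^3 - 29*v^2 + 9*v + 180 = (v + 4)*(v^3 - 5*v^2 - 9*v + 45) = (v - 5)*(v + 4)*(v^2 - 9) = (v - 5)*(v + 3)*(v + 4)*(v - 3)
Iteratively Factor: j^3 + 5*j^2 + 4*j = (j + 1)*(j^2 + 4*j) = j*(j + 1)*(j + 4)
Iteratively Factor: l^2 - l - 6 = (l + 2)*(l - 3)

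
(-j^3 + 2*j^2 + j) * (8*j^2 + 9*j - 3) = -8*j^5 + 7*j^4 + 29*j^3 + 3*j^2 - 3*j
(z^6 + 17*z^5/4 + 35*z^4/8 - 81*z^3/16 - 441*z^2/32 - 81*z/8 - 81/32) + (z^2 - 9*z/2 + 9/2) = z^6 + 17*z^5/4 + 35*z^4/8 - 81*z^3/16 - 409*z^2/32 - 117*z/8 + 63/32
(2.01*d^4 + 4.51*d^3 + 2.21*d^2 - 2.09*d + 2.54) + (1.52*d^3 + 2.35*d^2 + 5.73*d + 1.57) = 2.01*d^4 + 6.03*d^3 + 4.56*d^2 + 3.64*d + 4.11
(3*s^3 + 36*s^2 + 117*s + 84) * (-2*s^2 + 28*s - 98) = -6*s^5 + 12*s^4 + 480*s^3 - 420*s^2 - 9114*s - 8232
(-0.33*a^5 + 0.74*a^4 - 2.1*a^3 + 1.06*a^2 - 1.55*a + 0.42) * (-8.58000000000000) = 2.8314*a^5 - 6.3492*a^4 + 18.018*a^3 - 9.0948*a^2 + 13.299*a - 3.6036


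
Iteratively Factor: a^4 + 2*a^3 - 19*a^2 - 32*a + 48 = (a - 4)*(a^3 + 6*a^2 + 5*a - 12) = (a - 4)*(a - 1)*(a^2 + 7*a + 12) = (a - 4)*(a - 1)*(a + 4)*(a + 3)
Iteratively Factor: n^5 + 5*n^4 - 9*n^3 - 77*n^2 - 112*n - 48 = (n + 1)*(n^4 + 4*n^3 - 13*n^2 - 64*n - 48) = (n - 4)*(n + 1)*(n^3 + 8*n^2 + 19*n + 12) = (n - 4)*(n + 1)^2*(n^2 + 7*n + 12) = (n - 4)*(n + 1)^2*(n + 3)*(n + 4)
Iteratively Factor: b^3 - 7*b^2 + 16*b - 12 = (b - 2)*(b^2 - 5*b + 6) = (b - 2)^2*(b - 3)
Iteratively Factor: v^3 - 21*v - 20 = (v + 4)*(v^2 - 4*v - 5) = (v + 1)*(v + 4)*(v - 5)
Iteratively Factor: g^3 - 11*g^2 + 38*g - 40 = (g - 2)*(g^2 - 9*g + 20) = (g - 4)*(g - 2)*(g - 5)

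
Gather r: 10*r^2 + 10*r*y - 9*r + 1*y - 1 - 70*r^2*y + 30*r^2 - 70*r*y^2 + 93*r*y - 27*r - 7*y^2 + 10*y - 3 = r^2*(40 - 70*y) + r*(-70*y^2 + 103*y - 36) - 7*y^2 + 11*y - 4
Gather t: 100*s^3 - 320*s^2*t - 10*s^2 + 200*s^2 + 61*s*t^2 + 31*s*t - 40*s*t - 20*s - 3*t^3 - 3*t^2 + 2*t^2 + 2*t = 100*s^3 + 190*s^2 - 20*s - 3*t^3 + t^2*(61*s - 1) + t*(-320*s^2 - 9*s + 2)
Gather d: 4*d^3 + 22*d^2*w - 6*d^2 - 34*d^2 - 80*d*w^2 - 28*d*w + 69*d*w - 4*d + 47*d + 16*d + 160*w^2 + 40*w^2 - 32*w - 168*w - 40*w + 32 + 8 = 4*d^3 + d^2*(22*w - 40) + d*(-80*w^2 + 41*w + 59) + 200*w^2 - 240*w + 40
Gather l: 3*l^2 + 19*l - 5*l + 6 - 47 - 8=3*l^2 + 14*l - 49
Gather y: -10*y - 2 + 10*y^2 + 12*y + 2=10*y^2 + 2*y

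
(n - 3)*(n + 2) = n^2 - n - 6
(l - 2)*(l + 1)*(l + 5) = l^3 + 4*l^2 - 7*l - 10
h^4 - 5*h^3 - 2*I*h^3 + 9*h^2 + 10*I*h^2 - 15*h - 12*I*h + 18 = (h - 3)*(h - 2)*(h - 3*I)*(h + I)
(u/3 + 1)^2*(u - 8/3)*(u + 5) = u^4/9 + 25*u^3/27 + 29*u^2/27 - 59*u/9 - 40/3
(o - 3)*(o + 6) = o^2 + 3*o - 18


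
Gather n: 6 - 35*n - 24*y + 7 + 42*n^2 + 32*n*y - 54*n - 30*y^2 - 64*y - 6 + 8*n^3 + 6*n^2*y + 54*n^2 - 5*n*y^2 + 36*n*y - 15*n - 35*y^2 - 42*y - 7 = 8*n^3 + n^2*(6*y + 96) + n*(-5*y^2 + 68*y - 104) - 65*y^2 - 130*y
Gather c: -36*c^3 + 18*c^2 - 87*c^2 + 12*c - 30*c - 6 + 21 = -36*c^3 - 69*c^2 - 18*c + 15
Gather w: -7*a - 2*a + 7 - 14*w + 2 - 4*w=-9*a - 18*w + 9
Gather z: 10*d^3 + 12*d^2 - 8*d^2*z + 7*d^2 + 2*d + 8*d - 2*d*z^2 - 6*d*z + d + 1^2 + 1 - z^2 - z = 10*d^3 + 19*d^2 + 11*d + z^2*(-2*d - 1) + z*(-8*d^2 - 6*d - 1) + 2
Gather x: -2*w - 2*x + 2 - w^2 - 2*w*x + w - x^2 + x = -w^2 - w - x^2 + x*(-2*w - 1) + 2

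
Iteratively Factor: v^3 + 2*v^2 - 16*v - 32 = (v + 4)*(v^2 - 2*v - 8) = (v + 2)*(v + 4)*(v - 4)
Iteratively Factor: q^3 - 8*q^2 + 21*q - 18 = (q - 3)*(q^2 - 5*q + 6) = (q - 3)*(q - 2)*(q - 3)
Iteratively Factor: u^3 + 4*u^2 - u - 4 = (u + 1)*(u^2 + 3*u - 4) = (u - 1)*(u + 1)*(u + 4)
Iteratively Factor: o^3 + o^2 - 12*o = (o - 3)*(o^2 + 4*o) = (o - 3)*(o + 4)*(o)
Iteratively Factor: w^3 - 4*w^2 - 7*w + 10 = (w + 2)*(w^2 - 6*w + 5) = (w - 1)*(w + 2)*(w - 5)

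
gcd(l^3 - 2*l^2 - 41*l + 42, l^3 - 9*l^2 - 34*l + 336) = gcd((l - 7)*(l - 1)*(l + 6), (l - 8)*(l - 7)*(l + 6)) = l^2 - l - 42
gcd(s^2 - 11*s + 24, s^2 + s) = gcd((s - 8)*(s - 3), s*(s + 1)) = 1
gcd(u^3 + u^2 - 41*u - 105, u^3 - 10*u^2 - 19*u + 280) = u^2 - 2*u - 35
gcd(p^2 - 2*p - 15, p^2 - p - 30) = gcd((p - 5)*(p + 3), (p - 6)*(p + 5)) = 1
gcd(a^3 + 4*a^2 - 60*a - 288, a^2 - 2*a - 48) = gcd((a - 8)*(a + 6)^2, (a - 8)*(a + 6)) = a^2 - 2*a - 48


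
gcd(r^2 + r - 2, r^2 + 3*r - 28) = 1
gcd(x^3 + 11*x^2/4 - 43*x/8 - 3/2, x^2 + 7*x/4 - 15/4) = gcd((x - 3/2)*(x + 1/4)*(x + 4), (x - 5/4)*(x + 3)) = 1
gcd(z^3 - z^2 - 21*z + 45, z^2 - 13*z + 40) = 1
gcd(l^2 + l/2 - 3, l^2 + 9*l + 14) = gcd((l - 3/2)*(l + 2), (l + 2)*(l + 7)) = l + 2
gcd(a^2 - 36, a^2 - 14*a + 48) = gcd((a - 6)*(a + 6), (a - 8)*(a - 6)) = a - 6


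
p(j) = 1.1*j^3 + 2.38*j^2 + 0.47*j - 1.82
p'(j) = 3.3*j^2 + 4.76*j + 0.47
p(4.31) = 132.49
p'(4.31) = 82.29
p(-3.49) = -21.23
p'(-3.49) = 24.05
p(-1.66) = -1.07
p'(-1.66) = 1.66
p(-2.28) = -3.56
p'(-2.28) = 6.77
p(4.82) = 178.92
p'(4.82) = 100.08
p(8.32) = 800.36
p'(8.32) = 268.51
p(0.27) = -1.50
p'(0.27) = 2.00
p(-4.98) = -80.99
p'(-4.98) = 58.61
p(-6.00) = -156.56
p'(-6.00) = 90.71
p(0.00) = -1.82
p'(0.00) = 0.47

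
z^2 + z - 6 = (z - 2)*(z + 3)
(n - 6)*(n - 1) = n^2 - 7*n + 6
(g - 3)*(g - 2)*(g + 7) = g^3 + 2*g^2 - 29*g + 42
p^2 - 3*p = p*(p - 3)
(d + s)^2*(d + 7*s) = d^3 + 9*d^2*s + 15*d*s^2 + 7*s^3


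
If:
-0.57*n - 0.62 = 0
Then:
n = -1.09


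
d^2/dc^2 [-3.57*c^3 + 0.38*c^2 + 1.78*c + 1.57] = 0.76 - 21.42*c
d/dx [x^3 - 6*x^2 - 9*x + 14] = 3*x^2 - 12*x - 9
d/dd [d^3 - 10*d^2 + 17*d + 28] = 3*d^2 - 20*d + 17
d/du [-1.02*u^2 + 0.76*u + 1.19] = 0.76 - 2.04*u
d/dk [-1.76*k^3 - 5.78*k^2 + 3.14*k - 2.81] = -5.28*k^2 - 11.56*k + 3.14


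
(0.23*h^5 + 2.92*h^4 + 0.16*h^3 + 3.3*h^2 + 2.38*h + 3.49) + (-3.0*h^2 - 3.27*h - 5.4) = 0.23*h^5 + 2.92*h^4 + 0.16*h^3 + 0.3*h^2 - 0.89*h - 1.91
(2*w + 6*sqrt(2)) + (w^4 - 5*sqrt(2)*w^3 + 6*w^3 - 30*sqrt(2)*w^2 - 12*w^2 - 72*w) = w^4 - 5*sqrt(2)*w^3 + 6*w^3 - 30*sqrt(2)*w^2 - 12*w^2 - 70*w + 6*sqrt(2)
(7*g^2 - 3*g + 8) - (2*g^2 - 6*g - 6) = 5*g^2 + 3*g + 14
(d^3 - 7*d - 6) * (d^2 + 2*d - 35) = d^5 + 2*d^4 - 42*d^3 - 20*d^2 + 233*d + 210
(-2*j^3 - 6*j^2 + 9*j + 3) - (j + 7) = -2*j^3 - 6*j^2 + 8*j - 4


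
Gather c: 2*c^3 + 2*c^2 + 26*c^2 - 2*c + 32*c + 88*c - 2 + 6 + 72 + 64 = 2*c^3 + 28*c^2 + 118*c + 140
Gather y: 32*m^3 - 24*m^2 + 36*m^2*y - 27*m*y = 32*m^3 - 24*m^2 + y*(36*m^2 - 27*m)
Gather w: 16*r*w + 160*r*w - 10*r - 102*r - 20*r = 176*r*w - 132*r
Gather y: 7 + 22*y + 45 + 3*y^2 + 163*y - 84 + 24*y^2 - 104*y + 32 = 27*y^2 + 81*y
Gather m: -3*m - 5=-3*m - 5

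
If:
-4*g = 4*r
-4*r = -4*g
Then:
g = 0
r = 0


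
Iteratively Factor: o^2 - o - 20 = (o + 4)*(o - 5)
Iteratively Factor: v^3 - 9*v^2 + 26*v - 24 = (v - 4)*(v^2 - 5*v + 6) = (v - 4)*(v - 3)*(v - 2)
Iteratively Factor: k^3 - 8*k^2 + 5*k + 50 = (k + 2)*(k^2 - 10*k + 25) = (k - 5)*(k + 2)*(k - 5)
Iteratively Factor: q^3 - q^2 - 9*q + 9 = (q - 3)*(q^2 + 2*q - 3) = (q - 3)*(q - 1)*(q + 3)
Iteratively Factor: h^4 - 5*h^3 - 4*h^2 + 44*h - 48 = (h + 3)*(h^3 - 8*h^2 + 20*h - 16) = (h - 4)*(h + 3)*(h^2 - 4*h + 4) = (h - 4)*(h - 2)*(h + 3)*(h - 2)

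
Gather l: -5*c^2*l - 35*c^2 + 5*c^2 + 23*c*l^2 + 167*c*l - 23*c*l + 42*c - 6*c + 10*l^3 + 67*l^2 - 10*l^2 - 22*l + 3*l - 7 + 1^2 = -30*c^2 + 36*c + 10*l^3 + l^2*(23*c + 57) + l*(-5*c^2 + 144*c - 19) - 6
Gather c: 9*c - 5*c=4*c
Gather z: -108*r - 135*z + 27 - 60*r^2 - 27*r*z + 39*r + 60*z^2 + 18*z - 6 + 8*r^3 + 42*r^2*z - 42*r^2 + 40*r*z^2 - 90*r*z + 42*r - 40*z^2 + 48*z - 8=8*r^3 - 102*r^2 - 27*r + z^2*(40*r + 20) + z*(42*r^2 - 117*r - 69) + 13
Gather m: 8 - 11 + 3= 0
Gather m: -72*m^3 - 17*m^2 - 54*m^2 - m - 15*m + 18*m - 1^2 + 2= -72*m^3 - 71*m^2 + 2*m + 1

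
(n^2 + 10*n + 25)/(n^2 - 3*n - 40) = (n + 5)/(n - 8)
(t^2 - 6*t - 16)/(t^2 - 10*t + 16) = (t + 2)/(t - 2)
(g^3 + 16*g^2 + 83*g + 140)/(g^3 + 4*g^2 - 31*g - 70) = (g^2 + 9*g + 20)/(g^2 - 3*g - 10)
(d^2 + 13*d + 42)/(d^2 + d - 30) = (d + 7)/(d - 5)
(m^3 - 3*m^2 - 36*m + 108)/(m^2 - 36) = m - 3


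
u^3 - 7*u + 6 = (u - 2)*(u - 1)*(u + 3)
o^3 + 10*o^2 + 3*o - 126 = (o - 3)*(o + 6)*(o + 7)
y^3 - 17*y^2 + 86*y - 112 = (y - 8)*(y - 7)*(y - 2)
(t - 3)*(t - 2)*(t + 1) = t^3 - 4*t^2 + t + 6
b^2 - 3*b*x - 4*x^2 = (b - 4*x)*(b + x)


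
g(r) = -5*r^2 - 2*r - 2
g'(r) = -10*r - 2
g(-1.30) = -7.85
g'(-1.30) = 11.00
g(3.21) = -59.94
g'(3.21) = -34.10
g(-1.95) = -17.11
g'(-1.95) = 17.50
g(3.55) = -72.11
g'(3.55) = -37.50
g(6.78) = -245.40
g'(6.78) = -69.80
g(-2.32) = -24.27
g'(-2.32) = 21.20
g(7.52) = -299.79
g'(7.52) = -77.20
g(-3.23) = -47.70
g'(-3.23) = 30.30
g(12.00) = -746.00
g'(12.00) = -122.00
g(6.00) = -194.00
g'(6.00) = -62.00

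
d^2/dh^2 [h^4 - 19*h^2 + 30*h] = 12*h^2 - 38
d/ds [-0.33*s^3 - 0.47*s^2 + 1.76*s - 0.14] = -0.99*s^2 - 0.94*s + 1.76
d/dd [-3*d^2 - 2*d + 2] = -6*d - 2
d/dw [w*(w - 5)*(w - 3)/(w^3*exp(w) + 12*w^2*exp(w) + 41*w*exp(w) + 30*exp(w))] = (-w^6 - 4*w^5 + 60*w^4 + 170*w^3 - 793*w^2 - 930*w + 450)*exp(-w)/(w^6 + 24*w^5 + 226*w^4 + 1044*w^3 + 2401*w^2 + 2460*w + 900)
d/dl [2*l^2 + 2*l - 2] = 4*l + 2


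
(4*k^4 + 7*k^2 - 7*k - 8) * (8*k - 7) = 32*k^5 - 28*k^4 + 56*k^3 - 105*k^2 - 15*k + 56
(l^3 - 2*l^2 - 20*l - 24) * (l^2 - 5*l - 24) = l^5 - 7*l^4 - 34*l^3 + 124*l^2 + 600*l + 576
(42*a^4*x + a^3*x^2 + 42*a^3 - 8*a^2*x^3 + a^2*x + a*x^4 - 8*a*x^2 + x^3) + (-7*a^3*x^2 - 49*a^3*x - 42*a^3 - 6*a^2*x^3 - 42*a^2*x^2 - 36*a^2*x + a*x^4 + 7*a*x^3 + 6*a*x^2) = 42*a^4*x - 6*a^3*x^2 - 49*a^3*x - 14*a^2*x^3 - 42*a^2*x^2 - 35*a^2*x + 2*a*x^4 + 7*a*x^3 - 2*a*x^2 + x^3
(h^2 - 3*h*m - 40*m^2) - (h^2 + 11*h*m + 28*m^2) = -14*h*m - 68*m^2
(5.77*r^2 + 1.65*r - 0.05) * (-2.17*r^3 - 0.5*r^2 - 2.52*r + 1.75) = -12.5209*r^5 - 6.4655*r^4 - 15.2569*r^3 + 5.9645*r^2 + 3.0135*r - 0.0875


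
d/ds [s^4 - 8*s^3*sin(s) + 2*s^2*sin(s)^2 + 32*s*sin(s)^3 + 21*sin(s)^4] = -8*s^3*cos(s) + 4*s^3 - 24*s^2*sin(s) + 2*s^2*sin(2*s) + 96*s*sin(s)^2*cos(s) + 4*s*sin(s)^2 + 84*sin(s)^3*cos(s) + 32*sin(s)^3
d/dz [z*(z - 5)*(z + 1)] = 3*z^2 - 8*z - 5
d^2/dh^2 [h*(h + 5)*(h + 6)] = 6*h + 22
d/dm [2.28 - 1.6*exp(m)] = -1.6*exp(m)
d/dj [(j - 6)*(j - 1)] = 2*j - 7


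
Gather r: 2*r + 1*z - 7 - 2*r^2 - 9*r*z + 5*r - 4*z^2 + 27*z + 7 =-2*r^2 + r*(7 - 9*z) - 4*z^2 + 28*z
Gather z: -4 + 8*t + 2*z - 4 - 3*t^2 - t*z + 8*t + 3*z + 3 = -3*t^2 + 16*t + z*(5 - t) - 5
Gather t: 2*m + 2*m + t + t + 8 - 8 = 4*m + 2*t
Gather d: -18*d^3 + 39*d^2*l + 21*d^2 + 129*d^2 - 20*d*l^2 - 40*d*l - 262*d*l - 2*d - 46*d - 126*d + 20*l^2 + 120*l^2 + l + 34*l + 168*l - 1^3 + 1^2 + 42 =-18*d^3 + d^2*(39*l + 150) + d*(-20*l^2 - 302*l - 174) + 140*l^2 + 203*l + 42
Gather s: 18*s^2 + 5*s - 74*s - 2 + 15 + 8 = 18*s^2 - 69*s + 21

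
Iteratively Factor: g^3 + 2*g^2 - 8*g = (g - 2)*(g^2 + 4*g) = (g - 2)*(g + 4)*(g)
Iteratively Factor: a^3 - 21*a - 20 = (a + 1)*(a^2 - a - 20) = (a - 5)*(a + 1)*(a + 4)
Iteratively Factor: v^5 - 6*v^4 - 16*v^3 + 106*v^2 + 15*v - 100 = (v + 1)*(v^4 - 7*v^3 - 9*v^2 + 115*v - 100) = (v - 1)*(v + 1)*(v^3 - 6*v^2 - 15*v + 100) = (v - 1)*(v + 1)*(v + 4)*(v^2 - 10*v + 25) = (v - 5)*(v - 1)*(v + 1)*(v + 4)*(v - 5)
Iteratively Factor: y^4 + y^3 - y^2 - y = (y)*(y^3 + y^2 - y - 1) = y*(y + 1)*(y^2 - 1) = y*(y - 1)*(y + 1)*(y + 1)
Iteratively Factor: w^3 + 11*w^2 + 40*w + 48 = (w + 4)*(w^2 + 7*w + 12) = (w + 3)*(w + 4)*(w + 4)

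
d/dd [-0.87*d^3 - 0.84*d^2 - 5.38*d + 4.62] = -2.61*d^2 - 1.68*d - 5.38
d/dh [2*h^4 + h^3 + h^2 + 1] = h*(8*h^2 + 3*h + 2)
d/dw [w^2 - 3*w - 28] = 2*w - 3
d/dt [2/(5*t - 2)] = -10/(5*t - 2)^2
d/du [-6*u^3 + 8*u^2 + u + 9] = -18*u^2 + 16*u + 1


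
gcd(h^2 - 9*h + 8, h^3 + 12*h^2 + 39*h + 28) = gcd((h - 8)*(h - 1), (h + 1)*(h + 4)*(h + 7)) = 1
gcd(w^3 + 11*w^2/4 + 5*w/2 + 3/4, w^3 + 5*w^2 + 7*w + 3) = w^2 + 2*w + 1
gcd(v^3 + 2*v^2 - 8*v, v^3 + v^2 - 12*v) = v^2 + 4*v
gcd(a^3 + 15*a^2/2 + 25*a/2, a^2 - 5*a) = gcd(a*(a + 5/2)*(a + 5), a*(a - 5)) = a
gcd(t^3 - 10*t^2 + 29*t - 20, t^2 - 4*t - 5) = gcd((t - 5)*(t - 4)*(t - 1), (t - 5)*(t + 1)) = t - 5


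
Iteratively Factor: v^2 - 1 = (v - 1)*(v + 1)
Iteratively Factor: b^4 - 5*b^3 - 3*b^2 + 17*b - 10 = (b - 1)*(b^3 - 4*b^2 - 7*b + 10) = (b - 1)*(b + 2)*(b^2 - 6*b + 5) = (b - 5)*(b - 1)*(b + 2)*(b - 1)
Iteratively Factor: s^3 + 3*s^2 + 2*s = (s + 2)*(s^2 + s) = s*(s + 2)*(s + 1)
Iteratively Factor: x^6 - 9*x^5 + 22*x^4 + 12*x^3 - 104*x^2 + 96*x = (x - 3)*(x^5 - 6*x^4 + 4*x^3 + 24*x^2 - 32*x) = (x - 3)*(x + 2)*(x^4 - 8*x^3 + 20*x^2 - 16*x) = (x - 3)*(x - 2)*(x + 2)*(x^3 - 6*x^2 + 8*x) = x*(x - 3)*(x - 2)*(x + 2)*(x^2 - 6*x + 8) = x*(x - 3)*(x - 2)^2*(x + 2)*(x - 4)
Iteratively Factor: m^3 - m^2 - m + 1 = (m - 1)*(m^2 - 1) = (m - 1)^2*(m + 1)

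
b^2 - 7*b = b*(b - 7)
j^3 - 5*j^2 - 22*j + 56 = (j - 7)*(j - 2)*(j + 4)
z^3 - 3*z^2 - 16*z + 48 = (z - 4)*(z - 3)*(z + 4)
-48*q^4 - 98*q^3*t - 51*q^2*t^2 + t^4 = (-8*q + t)*(q + t)^2*(6*q + t)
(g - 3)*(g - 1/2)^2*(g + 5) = g^4 + g^3 - 67*g^2/4 + 31*g/2 - 15/4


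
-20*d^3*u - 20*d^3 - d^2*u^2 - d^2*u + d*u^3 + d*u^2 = (-5*d + u)*(4*d + u)*(d*u + d)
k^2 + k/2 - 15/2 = (k - 5/2)*(k + 3)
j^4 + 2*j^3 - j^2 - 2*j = j*(j - 1)*(j + 1)*(j + 2)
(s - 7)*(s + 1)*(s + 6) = s^3 - 43*s - 42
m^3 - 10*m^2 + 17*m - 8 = (m - 8)*(m - 1)^2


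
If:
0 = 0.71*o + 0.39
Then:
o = -0.55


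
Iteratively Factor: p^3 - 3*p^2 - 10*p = (p)*(p^2 - 3*p - 10) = p*(p - 5)*(p + 2)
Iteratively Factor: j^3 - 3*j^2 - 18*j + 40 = (j + 4)*(j^2 - 7*j + 10) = (j - 5)*(j + 4)*(j - 2)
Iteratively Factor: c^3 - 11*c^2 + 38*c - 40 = (c - 5)*(c^2 - 6*c + 8) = (c - 5)*(c - 4)*(c - 2)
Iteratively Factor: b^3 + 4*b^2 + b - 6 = (b + 2)*(b^2 + 2*b - 3) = (b + 2)*(b + 3)*(b - 1)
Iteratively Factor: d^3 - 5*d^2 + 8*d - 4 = (d - 2)*(d^2 - 3*d + 2) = (d - 2)*(d - 1)*(d - 2)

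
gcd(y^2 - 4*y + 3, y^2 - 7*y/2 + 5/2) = y - 1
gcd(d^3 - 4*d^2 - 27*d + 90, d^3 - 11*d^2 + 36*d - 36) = d^2 - 9*d + 18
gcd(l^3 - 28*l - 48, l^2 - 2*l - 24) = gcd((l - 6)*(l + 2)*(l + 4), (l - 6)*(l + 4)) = l^2 - 2*l - 24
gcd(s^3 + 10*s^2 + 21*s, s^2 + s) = s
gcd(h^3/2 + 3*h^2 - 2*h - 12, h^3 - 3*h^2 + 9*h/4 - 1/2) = h - 2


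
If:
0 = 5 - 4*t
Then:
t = 5/4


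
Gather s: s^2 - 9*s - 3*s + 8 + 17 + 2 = s^2 - 12*s + 27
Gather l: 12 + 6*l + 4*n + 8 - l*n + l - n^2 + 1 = l*(7 - n) - n^2 + 4*n + 21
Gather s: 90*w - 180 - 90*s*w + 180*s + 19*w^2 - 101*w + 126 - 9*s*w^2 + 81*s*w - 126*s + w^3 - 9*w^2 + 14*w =s*(-9*w^2 - 9*w + 54) + w^3 + 10*w^2 + 3*w - 54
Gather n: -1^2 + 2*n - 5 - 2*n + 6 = 0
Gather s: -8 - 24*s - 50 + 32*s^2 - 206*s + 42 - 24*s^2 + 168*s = 8*s^2 - 62*s - 16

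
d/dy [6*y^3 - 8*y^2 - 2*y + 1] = 18*y^2 - 16*y - 2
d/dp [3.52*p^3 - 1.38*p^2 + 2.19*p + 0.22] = 10.56*p^2 - 2.76*p + 2.19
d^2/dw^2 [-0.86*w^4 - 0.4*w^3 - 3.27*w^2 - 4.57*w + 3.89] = -10.32*w^2 - 2.4*w - 6.54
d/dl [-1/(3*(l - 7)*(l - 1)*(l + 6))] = ((l - 7)*(l - 1) + (l - 7)*(l + 6) + (l - 1)*(l + 6))/(3*(l - 7)^2*(l - 1)^2*(l + 6)^2)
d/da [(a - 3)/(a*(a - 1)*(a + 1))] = (-2*a^3 + 9*a^2 - 3)/(a^6 - 2*a^4 + a^2)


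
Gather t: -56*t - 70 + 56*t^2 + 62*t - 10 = 56*t^2 + 6*t - 80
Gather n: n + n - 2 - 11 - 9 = 2*n - 22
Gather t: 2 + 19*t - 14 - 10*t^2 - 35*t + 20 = -10*t^2 - 16*t + 8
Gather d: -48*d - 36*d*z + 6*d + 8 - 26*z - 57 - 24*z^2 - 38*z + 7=d*(-36*z - 42) - 24*z^2 - 64*z - 42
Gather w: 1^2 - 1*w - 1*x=-w - x + 1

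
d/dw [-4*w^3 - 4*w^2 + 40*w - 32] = -12*w^2 - 8*w + 40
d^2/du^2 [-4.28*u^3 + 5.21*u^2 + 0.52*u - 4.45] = 10.42 - 25.68*u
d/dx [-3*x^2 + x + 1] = 1 - 6*x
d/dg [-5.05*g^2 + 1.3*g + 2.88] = 1.3 - 10.1*g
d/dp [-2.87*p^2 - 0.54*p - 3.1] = -5.74*p - 0.54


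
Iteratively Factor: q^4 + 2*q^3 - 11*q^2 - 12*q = (q + 4)*(q^3 - 2*q^2 - 3*q) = (q + 1)*(q + 4)*(q^2 - 3*q) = q*(q + 1)*(q + 4)*(q - 3)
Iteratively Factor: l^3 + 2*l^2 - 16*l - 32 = (l + 4)*(l^2 - 2*l - 8) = (l + 2)*(l + 4)*(l - 4)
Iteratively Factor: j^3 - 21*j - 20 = (j + 1)*(j^2 - j - 20) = (j - 5)*(j + 1)*(j + 4)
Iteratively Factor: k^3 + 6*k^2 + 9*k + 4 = (k + 1)*(k^2 + 5*k + 4) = (k + 1)^2*(k + 4)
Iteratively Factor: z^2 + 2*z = (z + 2)*(z)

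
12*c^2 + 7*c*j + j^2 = (3*c + j)*(4*c + j)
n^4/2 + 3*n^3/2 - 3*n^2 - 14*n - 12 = (n/2 + 1)*(n - 3)*(n + 2)^2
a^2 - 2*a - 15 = (a - 5)*(a + 3)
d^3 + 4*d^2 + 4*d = d*(d + 2)^2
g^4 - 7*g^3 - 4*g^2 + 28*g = g*(g - 7)*(g - 2)*(g + 2)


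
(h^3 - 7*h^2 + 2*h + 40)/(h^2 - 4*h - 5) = (h^2 - 2*h - 8)/(h + 1)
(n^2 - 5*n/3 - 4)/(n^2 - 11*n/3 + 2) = (3*n + 4)/(3*n - 2)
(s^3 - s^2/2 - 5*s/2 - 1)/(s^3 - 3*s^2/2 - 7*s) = (-2*s^3 + s^2 + 5*s + 2)/(s*(-2*s^2 + 3*s + 14))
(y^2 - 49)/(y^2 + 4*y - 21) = (y - 7)/(y - 3)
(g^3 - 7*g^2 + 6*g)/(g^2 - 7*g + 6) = g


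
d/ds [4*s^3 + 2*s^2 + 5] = 4*s*(3*s + 1)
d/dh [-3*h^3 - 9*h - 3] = -9*h^2 - 9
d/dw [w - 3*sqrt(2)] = 1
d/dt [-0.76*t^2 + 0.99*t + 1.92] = 0.99 - 1.52*t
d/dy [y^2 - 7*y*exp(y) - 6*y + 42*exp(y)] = -7*y*exp(y) + 2*y + 35*exp(y) - 6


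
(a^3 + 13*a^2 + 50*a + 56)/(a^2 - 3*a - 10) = (a^2 + 11*a + 28)/(a - 5)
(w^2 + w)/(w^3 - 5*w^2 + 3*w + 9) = w/(w^2 - 6*w + 9)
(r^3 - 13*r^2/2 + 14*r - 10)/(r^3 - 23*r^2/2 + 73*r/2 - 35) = (r - 2)/(r - 7)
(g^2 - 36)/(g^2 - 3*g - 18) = (g + 6)/(g + 3)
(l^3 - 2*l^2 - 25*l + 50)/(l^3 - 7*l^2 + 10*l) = (l + 5)/l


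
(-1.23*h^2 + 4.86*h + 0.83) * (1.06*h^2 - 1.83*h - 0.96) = -1.3038*h^4 + 7.4025*h^3 - 6.8332*h^2 - 6.1845*h - 0.7968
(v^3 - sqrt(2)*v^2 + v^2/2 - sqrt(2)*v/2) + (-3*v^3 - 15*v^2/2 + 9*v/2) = -2*v^3 - 7*v^2 - sqrt(2)*v^2 - sqrt(2)*v/2 + 9*v/2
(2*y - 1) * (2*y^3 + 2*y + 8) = 4*y^4 - 2*y^3 + 4*y^2 + 14*y - 8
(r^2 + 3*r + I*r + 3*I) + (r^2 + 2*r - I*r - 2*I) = 2*r^2 + 5*r + I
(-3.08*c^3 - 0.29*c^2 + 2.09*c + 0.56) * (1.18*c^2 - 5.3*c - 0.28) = -3.6344*c^5 + 15.9818*c^4 + 4.8656*c^3 - 10.335*c^2 - 3.5532*c - 0.1568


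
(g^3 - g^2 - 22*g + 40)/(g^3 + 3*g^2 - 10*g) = (g - 4)/g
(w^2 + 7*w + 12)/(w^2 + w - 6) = (w + 4)/(w - 2)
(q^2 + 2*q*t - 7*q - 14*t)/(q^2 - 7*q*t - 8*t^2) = (-q^2 - 2*q*t + 7*q + 14*t)/(-q^2 + 7*q*t + 8*t^2)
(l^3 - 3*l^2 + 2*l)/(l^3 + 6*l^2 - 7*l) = (l - 2)/(l + 7)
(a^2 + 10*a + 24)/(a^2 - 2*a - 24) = (a + 6)/(a - 6)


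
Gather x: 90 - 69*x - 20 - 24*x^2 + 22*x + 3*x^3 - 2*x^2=3*x^3 - 26*x^2 - 47*x + 70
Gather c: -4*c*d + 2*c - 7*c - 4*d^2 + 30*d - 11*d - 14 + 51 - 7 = c*(-4*d - 5) - 4*d^2 + 19*d + 30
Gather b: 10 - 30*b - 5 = 5 - 30*b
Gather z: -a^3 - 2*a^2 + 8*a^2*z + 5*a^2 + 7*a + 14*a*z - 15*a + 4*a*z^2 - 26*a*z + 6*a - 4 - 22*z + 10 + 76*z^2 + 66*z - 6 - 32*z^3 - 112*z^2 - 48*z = -a^3 + 3*a^2 - 2*a - 32*z^3 + z^2*(4*a - 36) + z*(8*a^2 - 12*a - 4)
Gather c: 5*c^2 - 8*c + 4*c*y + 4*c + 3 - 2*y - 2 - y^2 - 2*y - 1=5*c^2 + c*(4*y - 4) - y^2 - 4*y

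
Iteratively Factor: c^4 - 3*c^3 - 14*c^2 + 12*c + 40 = (c + 2)*(c^3 - 5*c^2 - 4*c + 20) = (c - 5)*(c + 2)*(c^2 - 4) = (c - 5)*(c - 2)*(c + 2)*(c + 2)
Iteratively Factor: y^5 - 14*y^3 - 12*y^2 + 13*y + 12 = (y - 1)*(y^4 + y^3 - 13*y^2 - 25*y - 12) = (y - 1)*(y + 3)*(y^3 - 2*y^2 - 7*y - 4) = (y - 1)*(y + 1)*(y + 3)*(y^2 - 3*y - 4) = (y - 1)*(y + 1)^2*(y + 3)*(y - 4)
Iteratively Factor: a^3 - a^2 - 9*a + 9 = (a - 1)*(a^2 - 9) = (a - 1)*(a + 3)*(a - 3)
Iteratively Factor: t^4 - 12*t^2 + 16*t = (t - 2)*(t^3 + 2*t^2 - 8*t) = (t - 2)*(t + 4)*(t^2 - 2*t) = (t - 2)^2*(t + 4)*(t)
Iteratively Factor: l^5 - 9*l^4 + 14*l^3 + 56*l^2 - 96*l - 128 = (l - 4)*(l^4 - 5*l^3 - 6*l^2 + 32*l + 32) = (l - 4)*(l + 2)*(l^3 - 7*l^2 + 8*l + 16) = (l - 4)^2*(l + 2)*(l^2 - 3*l - 4) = (l - 4)^2*(l + 1)*(l + 2)*(l - 4)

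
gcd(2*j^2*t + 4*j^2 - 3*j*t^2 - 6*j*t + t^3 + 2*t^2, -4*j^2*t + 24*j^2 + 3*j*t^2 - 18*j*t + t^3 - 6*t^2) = -j + t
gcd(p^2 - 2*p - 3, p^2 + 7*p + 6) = p + 1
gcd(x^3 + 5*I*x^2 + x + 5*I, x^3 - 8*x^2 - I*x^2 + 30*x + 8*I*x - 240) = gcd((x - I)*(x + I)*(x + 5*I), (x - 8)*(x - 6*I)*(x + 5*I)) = x + 5*I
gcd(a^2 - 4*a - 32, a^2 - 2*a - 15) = 1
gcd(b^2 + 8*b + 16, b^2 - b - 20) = b + 4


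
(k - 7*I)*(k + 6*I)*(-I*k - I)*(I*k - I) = k^4 - I*k^3 + 41*k^2 + I*k - 42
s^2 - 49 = (s - 7)*(s + 7)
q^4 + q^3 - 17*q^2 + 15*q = q*(q - 3)*(q - 1)*(q + 5)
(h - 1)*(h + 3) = h^2 + 2*h - 3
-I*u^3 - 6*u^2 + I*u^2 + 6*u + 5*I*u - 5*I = (u - 5*I)*(u - I)*(-I*u + I)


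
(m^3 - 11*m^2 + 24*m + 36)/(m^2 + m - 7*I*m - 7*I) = (m^2 - 12*m + 36)/(m - 7*I)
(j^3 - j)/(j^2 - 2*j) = (j^2 - 1)/(j - 2)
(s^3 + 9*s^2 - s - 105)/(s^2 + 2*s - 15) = s + 7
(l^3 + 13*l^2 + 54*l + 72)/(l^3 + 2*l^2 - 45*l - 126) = (l + 4)/(l - 7)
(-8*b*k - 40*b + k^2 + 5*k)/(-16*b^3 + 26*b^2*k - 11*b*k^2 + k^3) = (k + 5)/(2*b^2 - 3*b*k + k^2)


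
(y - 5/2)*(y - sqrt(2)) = y^2 - 5*y/2 - sqrt(2)*y + 5*sqrt(2)/2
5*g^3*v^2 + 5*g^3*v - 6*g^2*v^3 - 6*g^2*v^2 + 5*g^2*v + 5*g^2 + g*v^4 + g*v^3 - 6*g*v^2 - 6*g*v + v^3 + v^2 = (-5*g + v)*(-g + v)*(v + 1)*(g*v + 1)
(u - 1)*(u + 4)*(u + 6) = u^3 + 9*u^2 + 14*u - 24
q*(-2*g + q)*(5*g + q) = -10*g^2*q + 3*g*q^2 + q^3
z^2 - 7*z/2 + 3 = (z - 2)*(z - 3/2)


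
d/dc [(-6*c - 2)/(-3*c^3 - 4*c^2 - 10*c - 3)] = 2*(-2*c - 1)/(c^4 + 2*c^3 + 7*c^2 + 6*c + 9)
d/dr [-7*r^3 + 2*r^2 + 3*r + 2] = -21*r^2 + 4*r + 3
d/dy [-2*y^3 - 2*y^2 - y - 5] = -6*y^2 - 4*y - 1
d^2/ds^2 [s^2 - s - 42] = 2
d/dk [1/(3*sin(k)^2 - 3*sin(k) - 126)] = (1 - 2*sin(k))*cos(k)/(3*(sin(k) + cos(k)^2 + 41)^2)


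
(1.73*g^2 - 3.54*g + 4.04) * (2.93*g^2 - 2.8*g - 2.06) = 5.0689*g^4 - 15.2162*g^3 + 18.1854*g^2 - 4.0196*g - 8.3224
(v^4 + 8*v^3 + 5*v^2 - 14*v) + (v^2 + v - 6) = v^4 + 8*v^3 + 6*v^2 - 13*v - 6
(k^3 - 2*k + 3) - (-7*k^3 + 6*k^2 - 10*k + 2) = 8*k^3 - 6*k^2 + 8*k + 1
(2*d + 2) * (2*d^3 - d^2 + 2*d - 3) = 4*d^4 + 2*d^3 + 2*d^2 - 2*d - 6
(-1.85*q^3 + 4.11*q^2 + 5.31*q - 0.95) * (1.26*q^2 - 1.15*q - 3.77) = -2.331*q^5 + 7.3061*q^4 + 8.9386*q^3 - 22.7982*q^2 - 18.9262*q + 3.5815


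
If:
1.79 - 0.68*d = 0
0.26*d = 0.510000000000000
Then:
No Solution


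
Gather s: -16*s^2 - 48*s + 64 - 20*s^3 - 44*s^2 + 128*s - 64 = -20*s^3 - 60*s^2 + 80*s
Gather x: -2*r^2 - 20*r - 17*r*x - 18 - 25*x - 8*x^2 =-2*r^2 - 20*r - 8*x^2 + x*(-17*r - 25) - 18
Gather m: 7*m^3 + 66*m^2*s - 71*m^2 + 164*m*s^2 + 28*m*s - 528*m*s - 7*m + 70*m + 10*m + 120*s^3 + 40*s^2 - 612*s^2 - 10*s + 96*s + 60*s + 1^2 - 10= 7*m^3 + m^2*(66*s - 71) + m*(164*s^2 - 500*s + 73) + 120*s^3 - 572*s^2 + 146*s - 9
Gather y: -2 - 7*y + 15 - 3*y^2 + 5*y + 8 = -3*y^2 - 2*y + 21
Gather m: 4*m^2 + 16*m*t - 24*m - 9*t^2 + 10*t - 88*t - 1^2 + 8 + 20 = 4*m^2 + m*(16*t - 24) - 9*t^2 - 78*t + 27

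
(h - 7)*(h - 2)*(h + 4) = h^3 - 5*h^2 - 22*h + 56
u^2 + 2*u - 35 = (u - 5)*(u + 7)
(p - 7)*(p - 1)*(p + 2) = p^3 - 6*p^2 - 9*p + 14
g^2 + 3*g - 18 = (g - 3)*(g + 6)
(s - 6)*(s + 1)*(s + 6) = s^3 + s^2 - 36*s - 36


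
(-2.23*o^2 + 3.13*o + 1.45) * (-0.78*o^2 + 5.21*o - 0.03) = 1.7394*o^4 - 14.0597*o^3 + 15.2432*o^2 + 7.4606*o - 0.0435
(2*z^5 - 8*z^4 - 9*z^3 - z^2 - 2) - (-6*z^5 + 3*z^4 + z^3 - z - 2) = 8*z^5 - 11*z^4 - 10*z^3 - z^2 + z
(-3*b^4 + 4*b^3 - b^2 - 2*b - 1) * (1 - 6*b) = 18*b^5 - 27*b^4 + 10*b^3 + 11*b^2 + 4*b - 1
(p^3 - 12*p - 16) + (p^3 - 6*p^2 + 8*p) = 2*p^3 - 6*p^2 - 4*p - 16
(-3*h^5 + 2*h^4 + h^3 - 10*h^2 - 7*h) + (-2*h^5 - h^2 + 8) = -5*h^5 + 2*h^4 + h^3 - 11*h^2 - 7*h + 8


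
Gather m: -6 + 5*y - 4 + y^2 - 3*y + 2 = y^2 + 2*y - 8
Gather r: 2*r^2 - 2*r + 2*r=2*r^2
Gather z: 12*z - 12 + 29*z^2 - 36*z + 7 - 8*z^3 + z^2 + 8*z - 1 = -8*z^3 + 30*z^2 - 16*z - 6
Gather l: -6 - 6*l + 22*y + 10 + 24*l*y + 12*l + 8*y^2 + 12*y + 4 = l*(24*y + 6) + 8*y^2 + 34*y + 8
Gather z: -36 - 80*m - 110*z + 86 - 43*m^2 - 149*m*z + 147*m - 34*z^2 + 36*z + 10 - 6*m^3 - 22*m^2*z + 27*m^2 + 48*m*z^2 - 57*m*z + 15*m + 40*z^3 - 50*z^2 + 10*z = -6*m^3 - 16*m^2 + 82*m + 40*z^3 + z^2*(48*m - 84) + z*(-22*m^2 - 206*m - 64) + 60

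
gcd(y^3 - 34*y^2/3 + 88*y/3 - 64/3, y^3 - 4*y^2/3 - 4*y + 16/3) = y^2 - 10*y/3 + 8/3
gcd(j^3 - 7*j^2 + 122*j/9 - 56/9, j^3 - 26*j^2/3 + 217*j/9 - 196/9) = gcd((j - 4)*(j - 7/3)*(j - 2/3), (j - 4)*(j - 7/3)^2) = j^2 - 19*j/3 + 28/3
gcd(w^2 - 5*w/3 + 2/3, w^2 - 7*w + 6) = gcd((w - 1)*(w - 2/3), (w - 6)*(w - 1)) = w - 1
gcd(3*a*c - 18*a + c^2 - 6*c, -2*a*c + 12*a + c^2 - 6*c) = c - 6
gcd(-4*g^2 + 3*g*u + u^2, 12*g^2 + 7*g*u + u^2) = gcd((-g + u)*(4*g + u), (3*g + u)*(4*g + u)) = 4*g + u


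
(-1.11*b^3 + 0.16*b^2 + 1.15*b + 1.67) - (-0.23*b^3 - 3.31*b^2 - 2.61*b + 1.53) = -0.88*b^3 + 3.47*b^2 + 3.76*b + 0.14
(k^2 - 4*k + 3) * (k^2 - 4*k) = k^4 - 8*k^3 + 19*k^2 - 12*k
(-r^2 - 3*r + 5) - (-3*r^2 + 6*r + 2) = 2*r^2 - 9*r + 3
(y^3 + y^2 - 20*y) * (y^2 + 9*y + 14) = y^5 + 10*y^4 + 3*y^3 - 166*y^2 - 280*y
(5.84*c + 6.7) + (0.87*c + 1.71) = 6.71*c + 8.41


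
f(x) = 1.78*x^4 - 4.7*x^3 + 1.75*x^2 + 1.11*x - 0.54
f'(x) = 7.12*x^3 - 14.1*x^2 + 3.5*x + 1.11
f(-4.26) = 976.06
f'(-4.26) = -820.12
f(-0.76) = 2.28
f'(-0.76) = -12.82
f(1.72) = -1.79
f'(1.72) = 1.65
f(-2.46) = 142.48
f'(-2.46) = -198.82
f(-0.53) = 0.20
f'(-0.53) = -5.77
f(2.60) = 12.91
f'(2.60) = 40.04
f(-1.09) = 8.93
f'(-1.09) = -28.68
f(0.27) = -0.20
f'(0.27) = 1.17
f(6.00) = 1360.80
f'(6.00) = 1052.43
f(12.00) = 29053.26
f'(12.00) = 10316.07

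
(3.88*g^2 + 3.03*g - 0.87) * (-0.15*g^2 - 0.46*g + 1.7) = -0.582*g^4 - 2.2393*g^3 + 5.3327*g^2 + 5.5512*g - 1.479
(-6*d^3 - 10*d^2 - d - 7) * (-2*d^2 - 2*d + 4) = 12*d^5 + 32*d^4 - 2*d^3 - 24*d^2 + 10*d - 28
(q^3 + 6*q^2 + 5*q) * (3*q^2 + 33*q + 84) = 3*q^5 + 51*q^4 + 297*q^3 + 669*q^2 + 420*q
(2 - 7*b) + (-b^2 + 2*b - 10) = -b^2 - 5*b - 8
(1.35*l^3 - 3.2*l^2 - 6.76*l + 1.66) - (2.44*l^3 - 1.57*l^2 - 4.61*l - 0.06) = -1.09*l^3 - 1.63*l^2 - 2.15*l + 1.72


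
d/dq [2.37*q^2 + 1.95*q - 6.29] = 4.74*q + 1.95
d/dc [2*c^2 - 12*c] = 4*c - 12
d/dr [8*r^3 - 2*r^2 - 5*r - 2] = 24*r^2 - 4*r - 5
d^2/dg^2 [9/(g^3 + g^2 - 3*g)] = 18*(-g*(3*g + 1)*(g^2 + g - 3) + (3*g^2 + 2*g - 3)^2)/(g^3*(g^2 + g - 3)^3)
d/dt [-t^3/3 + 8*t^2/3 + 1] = t*(16 - 3*t)/3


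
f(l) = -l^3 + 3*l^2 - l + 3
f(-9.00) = 984.00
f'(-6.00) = -145.00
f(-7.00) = 500.00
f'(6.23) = -80.06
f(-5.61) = 279.58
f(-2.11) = 27.86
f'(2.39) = -3.80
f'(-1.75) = -20.69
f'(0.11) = -0.38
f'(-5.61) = -129.08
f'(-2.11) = -27.02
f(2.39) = 4.09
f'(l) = -3*l^2 + 6*l - 1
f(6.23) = -128.60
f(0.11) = 2.92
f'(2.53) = -5.02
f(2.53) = 3.48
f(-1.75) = 19.30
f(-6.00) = 333.00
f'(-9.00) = -298.00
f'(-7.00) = -190.00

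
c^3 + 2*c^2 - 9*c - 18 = (c - 3)*(c + 2)*(c + 3)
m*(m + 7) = m^2 + 7*m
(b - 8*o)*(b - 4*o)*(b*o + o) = b^3*o - 12*b^2*o^2 + b^2*o + 32*b*o^3 - 12*b*o^2 + 32*o^3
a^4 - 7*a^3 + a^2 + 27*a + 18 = (a - 6)*(a - 3)*(a + 1)^2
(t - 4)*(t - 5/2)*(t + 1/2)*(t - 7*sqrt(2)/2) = t^4 - 6*t^3 - 7*sqrt(2)*t^3/2 + 27*t^2/4 + 21*sqrt(2)*t^2 - 189*sqrt(2)*t/8 + 5*t - 35*sqrt(2)/2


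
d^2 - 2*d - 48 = (d - 8)*(d + 6)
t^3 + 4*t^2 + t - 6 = (t - 1)*(t + 2)*(t + 3)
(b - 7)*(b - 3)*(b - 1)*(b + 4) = b^4 - 7*b^3 - 13*b^2 + 103*b - 84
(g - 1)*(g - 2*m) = g^2 - 2*g*m - g + 2*m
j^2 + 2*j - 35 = (j - 5)*(j + 7)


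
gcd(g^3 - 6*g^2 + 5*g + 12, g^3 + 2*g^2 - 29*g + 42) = g - 3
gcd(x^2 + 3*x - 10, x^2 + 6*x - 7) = 1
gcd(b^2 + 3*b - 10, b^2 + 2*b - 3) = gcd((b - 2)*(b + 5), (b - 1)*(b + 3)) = 1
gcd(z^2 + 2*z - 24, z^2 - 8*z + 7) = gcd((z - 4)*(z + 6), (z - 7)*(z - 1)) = 1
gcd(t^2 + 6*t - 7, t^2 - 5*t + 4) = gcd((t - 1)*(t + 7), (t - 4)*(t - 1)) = t - 1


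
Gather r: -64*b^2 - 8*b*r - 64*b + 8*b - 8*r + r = -64*b^2 - 56*b + r*(-8*b - 7)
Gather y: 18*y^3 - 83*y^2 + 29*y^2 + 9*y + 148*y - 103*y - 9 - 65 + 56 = 18*y^3 - 54*y^2 + 54*y - 18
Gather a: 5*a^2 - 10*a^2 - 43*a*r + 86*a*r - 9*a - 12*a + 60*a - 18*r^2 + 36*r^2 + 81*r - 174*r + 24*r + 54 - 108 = -5*a^2 + a*(43*r + 39) + 18*r^2 - 69*r - 54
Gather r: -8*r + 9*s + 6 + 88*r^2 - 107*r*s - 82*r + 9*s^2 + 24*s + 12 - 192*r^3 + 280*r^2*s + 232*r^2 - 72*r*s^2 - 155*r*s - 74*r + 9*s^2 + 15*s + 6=-192*r^3 + r^2*(280*s + 320) + r*(-72*s^2 - 262*s - 164) + 18*s^2 + 48*s + 24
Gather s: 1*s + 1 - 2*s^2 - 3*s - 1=-2*s^2 - 2*s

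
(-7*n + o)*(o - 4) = -7*n*o + 28*n + o^2 - 4*o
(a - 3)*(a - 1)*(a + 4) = a^3 - 13*a + 12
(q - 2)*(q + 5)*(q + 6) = q^3 + 9*q^2 + 8*q - 60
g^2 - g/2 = g*(g - 1/2)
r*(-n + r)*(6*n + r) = -6*n^2*r + 5*n*r^2 + r^3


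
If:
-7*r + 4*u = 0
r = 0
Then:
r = 0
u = 0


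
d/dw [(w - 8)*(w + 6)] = 2*w - 2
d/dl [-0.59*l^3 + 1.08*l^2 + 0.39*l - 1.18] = -1.77*l^2 + 2.16*l + 0.39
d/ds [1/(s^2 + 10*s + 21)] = 2*(-s - 5)/(s^2 + 10*s + 21)^2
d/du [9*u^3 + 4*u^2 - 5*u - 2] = 27*u^2 + 8*u - 5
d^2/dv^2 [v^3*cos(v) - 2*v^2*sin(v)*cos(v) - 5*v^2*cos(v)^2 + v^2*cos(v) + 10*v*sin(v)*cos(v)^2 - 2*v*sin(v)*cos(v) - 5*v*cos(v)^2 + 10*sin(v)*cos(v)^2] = -v^3*cos(v) - 6*v^2*sin(v) + 4*v^2*sin(2*v) - v^2*cos(v) + 10*v^2*cos(2*v) - 13*v*sin(v)/2 + 24*v*sin(2*v) - 45*v*sin(3*v)/2 + 6*v*cos(v) + 2*v*cos(2*v) - 5*sin(v)/2 + 8*sin(2*v) - 45*sin(3*v)/2 + 7*cos(v) - 9*cos(2*v) + 15*cos(3*v) - 5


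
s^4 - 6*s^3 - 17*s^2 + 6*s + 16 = (s - 8)*(s - 1)*(s + 1)*(s + 2)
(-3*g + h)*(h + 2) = -3*g*h - 6*g + h^2 + 2*h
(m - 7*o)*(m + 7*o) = m^2 - 49*o^2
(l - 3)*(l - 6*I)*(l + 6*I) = l^3 - 3*l^2 + 36*l - 108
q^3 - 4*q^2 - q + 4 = (q - 4)*(q - 1)*(q + 1)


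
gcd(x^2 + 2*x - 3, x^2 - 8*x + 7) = x - 1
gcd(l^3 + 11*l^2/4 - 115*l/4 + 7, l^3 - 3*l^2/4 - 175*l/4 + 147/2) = l + 7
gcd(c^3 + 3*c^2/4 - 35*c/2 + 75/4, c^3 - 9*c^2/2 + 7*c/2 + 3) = c - 3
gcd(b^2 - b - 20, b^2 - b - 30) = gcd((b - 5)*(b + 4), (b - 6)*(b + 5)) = 1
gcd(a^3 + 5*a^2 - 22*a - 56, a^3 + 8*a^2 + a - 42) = a + 7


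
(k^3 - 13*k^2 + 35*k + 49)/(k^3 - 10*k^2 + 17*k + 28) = (k - 7)/(k - 4)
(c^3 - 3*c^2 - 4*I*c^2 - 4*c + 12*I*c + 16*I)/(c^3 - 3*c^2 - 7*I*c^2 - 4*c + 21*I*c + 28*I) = (c - 4*I)/(c - 7*I)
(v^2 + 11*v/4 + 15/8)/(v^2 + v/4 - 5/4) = (v + 3/2)/(v - 1)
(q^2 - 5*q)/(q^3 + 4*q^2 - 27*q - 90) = q/(q^2 + 9*q + 18)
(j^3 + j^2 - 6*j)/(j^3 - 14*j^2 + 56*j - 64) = j*(j + 3)/(j^2 - 12*j + 32)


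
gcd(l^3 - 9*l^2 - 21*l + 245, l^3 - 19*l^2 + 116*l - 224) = l - 7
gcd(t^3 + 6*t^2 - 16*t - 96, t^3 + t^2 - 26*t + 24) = t^2 + 2*t - 24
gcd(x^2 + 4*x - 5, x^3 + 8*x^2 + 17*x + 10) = x + 5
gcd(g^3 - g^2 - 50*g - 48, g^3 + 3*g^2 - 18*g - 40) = 1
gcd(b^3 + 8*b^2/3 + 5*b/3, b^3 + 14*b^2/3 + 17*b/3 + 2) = b + 1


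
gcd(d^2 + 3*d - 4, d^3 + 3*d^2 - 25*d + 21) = d - 1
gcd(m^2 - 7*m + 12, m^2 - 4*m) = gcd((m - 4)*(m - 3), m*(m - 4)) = m - 4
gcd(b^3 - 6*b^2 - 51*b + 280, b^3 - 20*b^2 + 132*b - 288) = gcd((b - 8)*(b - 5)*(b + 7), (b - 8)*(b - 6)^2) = b - 8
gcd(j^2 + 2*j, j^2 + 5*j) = j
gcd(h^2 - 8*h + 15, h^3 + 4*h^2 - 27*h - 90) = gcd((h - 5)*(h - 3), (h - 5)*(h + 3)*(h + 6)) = h - 5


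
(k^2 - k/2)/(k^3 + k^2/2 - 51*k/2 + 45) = k*(2*k - 1)/(2*k^3 + k^2 - 51*k + 90)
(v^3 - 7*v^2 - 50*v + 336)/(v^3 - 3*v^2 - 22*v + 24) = (v^2 - v - 56)/(v^2 + 3*v - 4)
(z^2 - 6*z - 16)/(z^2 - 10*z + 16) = (z + 2)/(z - 2)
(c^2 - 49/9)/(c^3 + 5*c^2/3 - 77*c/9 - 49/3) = (3*c - 7)/(3*c^2 - 2*c - 21)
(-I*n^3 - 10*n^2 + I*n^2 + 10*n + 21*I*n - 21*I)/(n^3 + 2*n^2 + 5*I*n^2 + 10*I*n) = (-I*n^3 + n^2*(-10 + I) + n*(10 + 21*I) - 21*I)/(n*(n^2 + n*(2 + 5*I) + 10*I))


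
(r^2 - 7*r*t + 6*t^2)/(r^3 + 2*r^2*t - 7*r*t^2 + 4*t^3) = (r - 6*t)/(r^2 + 3*r*t - 4*t^2)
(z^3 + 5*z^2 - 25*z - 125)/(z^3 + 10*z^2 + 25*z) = (z - 5)/z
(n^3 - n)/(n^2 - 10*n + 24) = (n^3 - n)/(n^2 - 10*n + 24)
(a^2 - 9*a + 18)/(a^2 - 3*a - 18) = (a - 3)/(a + 3)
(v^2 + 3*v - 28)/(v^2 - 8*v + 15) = (v^2 + 3*v - 28)/(v^2 - 8*v + 15)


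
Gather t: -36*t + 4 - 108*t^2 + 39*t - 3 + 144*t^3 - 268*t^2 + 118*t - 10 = 144*t^3 - 376*t^2 + 121*t - 9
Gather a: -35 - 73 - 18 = -126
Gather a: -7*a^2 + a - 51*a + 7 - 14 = -7*a^2 - 50*a - 7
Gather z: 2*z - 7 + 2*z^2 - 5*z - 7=2*z^2 - 3*z - 14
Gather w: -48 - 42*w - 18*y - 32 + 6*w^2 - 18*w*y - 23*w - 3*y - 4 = 6*w^2 + w*(-18*y - 65) - 21*y - 84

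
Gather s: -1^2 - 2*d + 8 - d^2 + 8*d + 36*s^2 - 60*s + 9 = -d^2 + 6*d + 36*s^2 - 60*s + 16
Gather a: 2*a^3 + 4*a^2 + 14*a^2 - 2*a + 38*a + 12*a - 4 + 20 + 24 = 2*a^3 + 18*a^2 + 48*a + 40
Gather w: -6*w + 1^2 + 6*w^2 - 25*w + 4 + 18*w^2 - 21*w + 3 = 24*w^2 - 52*w + 8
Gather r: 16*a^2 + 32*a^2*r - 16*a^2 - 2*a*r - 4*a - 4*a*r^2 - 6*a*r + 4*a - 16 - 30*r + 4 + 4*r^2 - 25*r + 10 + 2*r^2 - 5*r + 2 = r^2*(6 - 4*a) + r*(32*a^2 - 8*a - 60)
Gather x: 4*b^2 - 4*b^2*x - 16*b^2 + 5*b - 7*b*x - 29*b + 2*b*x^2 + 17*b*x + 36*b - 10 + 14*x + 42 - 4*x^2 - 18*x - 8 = -12*b^2 + 12*b + x^2*(2*b - 4) + x*(-4*b^2 + 10*b - 4) + 24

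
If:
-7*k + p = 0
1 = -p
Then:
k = -1/7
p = -1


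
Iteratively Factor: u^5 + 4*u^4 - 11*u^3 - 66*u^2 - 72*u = (u)*(u^4 + 4*u^3 - 11*u^2 - 66*u - 72) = u*(u + 2)*(u^3 + 2*u^2 - 15*u - 36) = u*(u - 4)*(u + 2)*(u^2 + 6*u + 9) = u*(u - 4)*(u + 2)*(u + 3)*(u + 3)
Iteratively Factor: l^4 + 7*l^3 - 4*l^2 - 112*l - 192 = (l + 3)*(l^3 + 4*l^2 - 16*l - 64) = (l - 4)*(l + 3)*(l^2 + 8*l + 16) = (l - 4)*(l + 3)*(l + 4)*(l + 4)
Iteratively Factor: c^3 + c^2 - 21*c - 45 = (c + 3)*(c^2 - 2*c - 15) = (c - 5)*(c + 3)*(c + 3)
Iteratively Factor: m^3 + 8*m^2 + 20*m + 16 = (m + 4)*(m^2 + 4*m + 4) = (m + 2)*(m + 4)*(m + 2)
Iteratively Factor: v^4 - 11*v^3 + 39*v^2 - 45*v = (v - 3)*(v^3 - 8*v^2 + 15*v) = (v - 5)*(v - 3)*(v^2 - 3*v) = (v - 5)*(v - 3)^2*(v)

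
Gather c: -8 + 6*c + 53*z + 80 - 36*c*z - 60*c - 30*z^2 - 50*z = c*(-36*z - 54) - 30*z^2 + 3*z + 72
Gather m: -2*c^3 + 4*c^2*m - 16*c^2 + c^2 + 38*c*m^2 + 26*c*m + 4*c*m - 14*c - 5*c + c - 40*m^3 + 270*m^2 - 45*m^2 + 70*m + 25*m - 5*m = -2*c^3 - 15*c^2 - 18*c - 40*m^3 + m^2*(38*c + 225) + m*(4*c^2 + 30*c + 90)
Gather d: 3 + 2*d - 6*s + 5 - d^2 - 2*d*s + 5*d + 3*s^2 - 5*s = -d^2 + d*(7 - 2*s) + 3*s^2 - 11*s + 8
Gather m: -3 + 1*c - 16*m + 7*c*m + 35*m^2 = c + 35*m^2 + m*(7*c - 16) - 3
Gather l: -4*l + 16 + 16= 32 - 4*l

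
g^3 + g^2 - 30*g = g*(g - 5)*(g + 6)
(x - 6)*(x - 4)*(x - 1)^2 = x^4 - 12*x^3 + 45*x^2 - 58*x + 24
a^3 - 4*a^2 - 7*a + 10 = (a - 5)*(a - 1)*(a + 2)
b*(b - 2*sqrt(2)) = b^2 - 2*sqrt(2)*b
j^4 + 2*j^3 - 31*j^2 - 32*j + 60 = (j - 5)*(j - 1)*(j + 2)*(j + 6)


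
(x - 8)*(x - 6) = x^2 - 14*x + 48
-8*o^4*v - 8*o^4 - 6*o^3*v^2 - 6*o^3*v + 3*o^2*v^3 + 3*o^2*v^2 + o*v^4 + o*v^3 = (-2*o + v)*(o + v)*(4*o + v)*(o*v + o)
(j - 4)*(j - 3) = j^2 - 7*j + 12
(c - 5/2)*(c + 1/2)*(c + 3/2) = c^3 - c^2/2 - 17*c/4 - 15/8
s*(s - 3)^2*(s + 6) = s^4 - 27*s^2 + 54*s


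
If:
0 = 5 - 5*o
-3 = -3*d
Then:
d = 1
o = 1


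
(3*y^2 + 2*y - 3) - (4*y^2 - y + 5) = -y^2 + 3*y - 8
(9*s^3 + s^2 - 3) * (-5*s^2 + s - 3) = -45*s^5 + 4*s^4 - 26*s^3 + 12*s^2 - 3*s + 9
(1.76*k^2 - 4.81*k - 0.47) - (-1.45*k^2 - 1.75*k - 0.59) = 3.21*k^2 - 3.06*k + 0.12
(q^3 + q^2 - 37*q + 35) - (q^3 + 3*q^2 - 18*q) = -2*q^2 - 19*q + 35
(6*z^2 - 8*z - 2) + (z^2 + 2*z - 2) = 7*z^2 - 6*z - 4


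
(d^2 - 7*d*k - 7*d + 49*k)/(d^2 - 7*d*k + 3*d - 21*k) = (d - 7)/(d + 3)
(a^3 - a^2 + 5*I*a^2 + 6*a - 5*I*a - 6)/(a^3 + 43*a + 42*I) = (a^2 - a*(1 + I) + I)/(a^2 - 6*I*a + 7)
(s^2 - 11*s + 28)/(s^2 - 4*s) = (s - 7)/s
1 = 1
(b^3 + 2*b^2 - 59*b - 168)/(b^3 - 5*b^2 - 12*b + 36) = (b^2 - b - 56)/(b^2 - 8*b + 12)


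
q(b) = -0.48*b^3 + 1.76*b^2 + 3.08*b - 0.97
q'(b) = -1.44*b^2 + 3.52*b + 3.08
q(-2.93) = 17.19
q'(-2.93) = -19.60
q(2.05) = 8.61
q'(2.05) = 4.24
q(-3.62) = 33.71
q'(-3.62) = -28.53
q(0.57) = 1.27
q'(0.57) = 4.62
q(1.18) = 4.33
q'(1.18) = 5.23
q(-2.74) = 13.68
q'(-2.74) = -17.38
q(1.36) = 5.27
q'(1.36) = 5.20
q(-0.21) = -1.53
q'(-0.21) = 2.28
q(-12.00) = 1044.95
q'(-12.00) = -246.52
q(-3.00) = 18.59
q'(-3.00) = -20.44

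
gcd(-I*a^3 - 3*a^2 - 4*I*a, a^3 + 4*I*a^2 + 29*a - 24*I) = 1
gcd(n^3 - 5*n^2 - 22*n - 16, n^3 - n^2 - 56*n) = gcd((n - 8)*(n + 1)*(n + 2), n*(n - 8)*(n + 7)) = n - 8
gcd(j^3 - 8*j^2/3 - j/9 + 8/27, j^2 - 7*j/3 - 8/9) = j^2 - 7*j/3 - 8/9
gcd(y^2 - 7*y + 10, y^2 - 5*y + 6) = y - 2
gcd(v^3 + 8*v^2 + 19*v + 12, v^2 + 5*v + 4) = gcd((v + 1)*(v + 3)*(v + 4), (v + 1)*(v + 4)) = v^2 + 5*v + 4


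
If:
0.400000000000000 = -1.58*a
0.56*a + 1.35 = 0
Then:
No Solution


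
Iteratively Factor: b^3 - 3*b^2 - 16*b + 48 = (b - 4)*(b^2 + b - 12) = (b - 4)*(b + 4)*(b - 3)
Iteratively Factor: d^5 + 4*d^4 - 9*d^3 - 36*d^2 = (d + 4)*(d^4 - 9*d^2) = d*(d + 4)*(d^3 - 9*d) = d^2*(d + 4)*(d^2 - 9) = d^2*(d + 3)*(d + 4)*(d - 3)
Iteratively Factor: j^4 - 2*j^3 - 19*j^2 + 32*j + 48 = (j + 4)*(j^3 - 6*j^2 + 5*j + 12) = (j - 4)*(j + 4)*(j^2 - 2*j - 3) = (j - 4)*(j + 1)*(j + 4)*(j - 3)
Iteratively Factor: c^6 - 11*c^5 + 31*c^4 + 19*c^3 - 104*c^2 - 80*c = (c - 4)*(c^5 - 7*c^4 + 3*c^3 + 31*c^2 + 20*c) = (c - 4)*(c + 1)*(c^4 - 8*c^3 + 11*c^2 + 20*c) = (c - 4)*(c + 1)^2*(c^3 - 9*c^2 + 20*c) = (c - 4)^2*(c + 1)^2*(c^2 - 5*c) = c*(c - 4)^2*(c + 1)^2*(c - 5)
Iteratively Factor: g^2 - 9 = (g + 3)*(g - 3)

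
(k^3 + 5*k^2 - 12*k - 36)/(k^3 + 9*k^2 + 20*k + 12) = (k - 3)/(k + 1)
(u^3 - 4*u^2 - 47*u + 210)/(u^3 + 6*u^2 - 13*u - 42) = (u^2 - 11*u + 30)/(u^2 - u - 6)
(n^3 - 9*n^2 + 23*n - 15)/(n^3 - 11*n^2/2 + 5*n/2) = 2*(n^2 - 4*n + 3)/(n*(2*n - 1))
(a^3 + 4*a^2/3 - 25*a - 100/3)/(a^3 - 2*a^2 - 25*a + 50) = (a + 4/3)/(a - 2)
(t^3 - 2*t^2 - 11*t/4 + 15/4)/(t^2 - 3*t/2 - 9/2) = (2*t^2 - 7*t + 5)/(2*(t - 3))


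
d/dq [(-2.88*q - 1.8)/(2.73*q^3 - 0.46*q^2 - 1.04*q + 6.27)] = (15.7248*q^3 + 13.4172*q^2 - 1.656*q - 19.9296)/(7.4529*q^6 - 2.5116*q^5 - 5.4668*q^4 + 35.191*q^3 - 4.6868*q^2 - 13.0416*q + 39.3129)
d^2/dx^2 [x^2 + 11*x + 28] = 2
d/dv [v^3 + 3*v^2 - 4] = 3*v*(v + 2)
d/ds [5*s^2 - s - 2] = 10*s - 1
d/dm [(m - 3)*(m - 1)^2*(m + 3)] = 4*m^3 - 6*m^2 - 16*m + 18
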